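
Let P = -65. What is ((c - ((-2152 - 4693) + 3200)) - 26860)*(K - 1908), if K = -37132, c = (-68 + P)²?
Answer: 215735040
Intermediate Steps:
c = 17689 (c = (-68 - 65)² = (-133)² = 17689)
((c - ((-2152 - 4693) + 3200)) - 26860)*(K - 1908) = ((17689 - ((-2152 - 4693) + 3200)) - 26860)*(-37132 - 1908) = ((17689 - (-6845 + 3200)) - 26860)*(-39040) = ((17689 - 1*(-3645)) - 26860)*(-39040) = ((17689 + 3645) - 26860)*(-39040) = (21334 - 26860)*(-39040) = -5526*(-39040) = 215735040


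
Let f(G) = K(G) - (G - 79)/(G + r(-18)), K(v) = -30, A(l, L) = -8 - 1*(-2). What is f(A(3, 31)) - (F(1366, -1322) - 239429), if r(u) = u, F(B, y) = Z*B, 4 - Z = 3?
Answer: 5712707/24 ≈ 2.3803e+5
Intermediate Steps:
A(l, L) = -6 (A(l, L) = -8 + 2 = -6)
Z = 1 (Z = 4 - 1*3 = 4 - 3 = 1)
F(B, y) = B (F(B, y) = 1*B = B)
f(G) = -30 - (-79 + G)/(-18 + G) (f(G) = -30 - (G - 79)/(G - 18) = -30 - (-79 + G)/(-18 + G))
f(A(3, 31)) - (F(1366, -1322) - 239429) = (619 - 31*(-6))/(-18 - 6) - (1366 - 239429) = (619 + 186)/(-24) - 1*(-238063) = -1/24*805 + 238063 = -805/24 + 238063 = 5712707/24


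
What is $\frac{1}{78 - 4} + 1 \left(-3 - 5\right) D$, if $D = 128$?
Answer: $- \frac{75775}{74} \approx -1024.0$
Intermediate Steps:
$\frac{1}{78 - 4} + 1 \left(-3 - 5\right) D = \frac{1}{78 - 4} + 1 \left(-3 - 5\right) 128 = \frac{1}{74} + 1 \left(-8\right) 128 = \frac{1}{74} - 1024 = - \frac{75775}{74}$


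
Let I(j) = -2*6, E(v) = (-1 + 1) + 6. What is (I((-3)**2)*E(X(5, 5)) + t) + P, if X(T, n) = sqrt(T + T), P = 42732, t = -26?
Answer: 42634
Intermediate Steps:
X(T, n) = sqrt(2)*sqrt(T) (X(T, n) = sqrt(2*T) = sqrt(2)*sqrt(T))
E(v) = 6 (E(v) = 0 + 6 = 6)
I(j) = -12
(I((-3)**2)*E(X(5, 5)) + t) + P = (-12*6 - 26) + 42732 = (-72 - 26) + 42732 = -98 + 42732 = 42634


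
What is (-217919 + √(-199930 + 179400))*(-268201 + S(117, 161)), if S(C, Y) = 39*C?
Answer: 57451729322 - 263638*I*√20530 ≈ 5.7452e+10 - 3.7775e+7*I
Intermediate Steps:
(-217919 + √(-199930 + 179400))*(-268201 + S(117, 161)) = (-217919 + √(-199930 + 179400))*(-268201 + 39*117) = (-217919 + √(-20530))*(-268201 + 4563) = (-217919 + I*√20530)*(-263638) = 57451729322 - 263638*I*√20530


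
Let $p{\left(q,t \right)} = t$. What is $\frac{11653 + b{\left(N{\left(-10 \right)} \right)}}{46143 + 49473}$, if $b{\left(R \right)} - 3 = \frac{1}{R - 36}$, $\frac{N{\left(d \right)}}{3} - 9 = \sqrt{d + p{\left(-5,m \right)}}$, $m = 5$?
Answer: $\frac{163183}{1338624} - \frac{i \sqrt{5}}{4015872} \approx 0.1219 - 5.5681 \cdot 10^{-7} i$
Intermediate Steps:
$N{\left(d \right)} = 27 + 3 \sqrt{5 + d}$ ($N{\left(d \right)} = 27 + 3 \sqrt{d + 5} = 27 + 3 \sqrt{5 + d}$)
$b{\left(R \right)} = 3 + \frac{1}{-36 + R}$ ($b{\left(R \right)} = 3 + \frac{1}{R - 36} = 3 + \frac{1}{-36 + R}$)
$\frac{11653 + b{\left(N{\left(-10 \right)} \right)}}{46143 + 49473} = \frac{11653 + \frac{-107 + 3 \left(27 + 3 \sqrt{5 - 10}\right)}{-36 + \left(27 + 3 \sqrt{5 - 10}\right)}}{46143 + 49473} = \frac{11653 + \frac{-107 + 3 \left(27 + 3 \sqrt{-5}\right)}{-36 + \left(27 + 3 \sqrt{-5}\right)}}{95616} = \left(11653 + \frac{-107 + 3 \left(27 + 3 i \sqrt{5}\right)}{-36 + \left(27 + 3 i \sqrt{5}\right)}\right) \frac{1}{95616} = \left(11653 + \frac{-107 + \left(81 + 9 i \sqrt{5}\right)}{-9 + 3 i \sqrt{5}}\right) \frac{1}{95616} = \left(11653 + \frac{-26 + 9 i \sqrt{5}}{-9 + 3 i \sqrt{5}}\right) \frac{1}{95616} = \frac{11653}{95616} + \frac{-26 + 9 i \sqrt{5}}{95616 \left(-9 + 3 i \sqrt{5}\right)}$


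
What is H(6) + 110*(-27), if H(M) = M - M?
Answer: -2970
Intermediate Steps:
H(M) = 0
H(6) + 110*(-27) = 0 + 110*(-27) = 0 - 2970 = -2970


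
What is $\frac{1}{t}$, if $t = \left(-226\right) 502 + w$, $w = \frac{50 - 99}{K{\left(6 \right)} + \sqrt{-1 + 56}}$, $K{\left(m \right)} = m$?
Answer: $- \frac{2155294}{244489057599} + \frac{49 \sqrt{55}}{244489057599} \approx -8.814 \cdot 10^{-6}$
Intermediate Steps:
$w = - \frac{49}{6 + \sqrt{55}}$ ($w = \frac{50 - 99}{6 + \sqrt{-1 + 56}} = - \frac{49}{6 + \sqrt{55}} \approx -3.6523$)
$t = - \frac{2155294}{19} - \frac{49 \sqrt{55}}{19}$ ($t = \left(-226\right) 502 + \left(\frac{294}{19} - \frac{49 \sqrt{55}}{19}\right) = -113452 + \left(\frac{294}{19} - \frac{49 \sqrt{55}}{19}\right) = - \frac{2155294}{19} - \frac{49 \sqrt{55}}{19} \approx -1.1346 \cdot 10^{5}$)
$\frac{1}{t} = \frac{1}{- \frac{2155294}{19} - \frac{49 \sqrt{55}}{19}}$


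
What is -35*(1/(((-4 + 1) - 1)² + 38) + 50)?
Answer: -94535/54 ≈ -1750.6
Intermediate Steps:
-35*(1/(((-4 + 1) - 1)² + 38) + 50) = -35*(1/((-3 - 1)² + 38) + 50) = -35*(1/((-4)² + 38) + 50) = -35*(1/(16 + 38) + 50) = -35*(1/54 + 50) = -35*2701/54 = -94535/54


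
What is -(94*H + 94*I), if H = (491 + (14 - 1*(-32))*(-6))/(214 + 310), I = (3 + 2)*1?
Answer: -133245/262 ≈ -508.57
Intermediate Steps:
I = 5 (I = 5*1 = 5)
H = 215/524 (H = (491 + (14 + 32)*(-6))/524 = (491 + 46*(-6))*(1/524) = (491 - 276)*(1/524) = 215*(1/524) = 215/524 ≈ 0.41031)
-(94*H + 94*I) = -94/(1/(215/524 + 5)) = -94/(1/(2835/524)) = -94/524/2835 = -94*2835/524 = -133245/262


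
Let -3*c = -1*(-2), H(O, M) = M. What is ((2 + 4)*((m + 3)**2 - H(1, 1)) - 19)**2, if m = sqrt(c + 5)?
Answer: 8641 + 1320*sqrt(39) ≈ 16884.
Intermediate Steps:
c = -2/3 (c = -(-1)*(-2)/3 = -1/3*2 = -2/3 ≈ -0.66667)
m = sqrt(39)/3 (m = sqrt(-2/3 + 5) = sqrt(13/3) = sqrt(39)/3 ≈ 2.0817)
((2 + 4)*((m + 3)**2 - H(1, 1)) - 19)**2 = ((2 + 4)*((sqrt(39)/3 + 3)**2 - 1*1) - 19)**2 = (6*((3 + sqrt(39)/3)**2 - 1) - 19)**2 = (6*(-1 + (3 + sqrt(39)/3)**2) - 19)**2 = ((-6 + 6*(3 + sqrt(39)/3)**2) - 19)**2 = (-25 + 6*(3 + sqrt(39)/3)**2)**2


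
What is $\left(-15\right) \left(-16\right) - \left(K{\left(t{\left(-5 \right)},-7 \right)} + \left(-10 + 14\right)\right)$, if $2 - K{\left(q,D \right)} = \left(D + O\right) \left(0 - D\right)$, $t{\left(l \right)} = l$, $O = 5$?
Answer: $220$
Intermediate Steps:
$K{\left(q,D \right)} = 2 + D \left(5 + D\right)$ ($K{\left(q,D \right)} = 2 - \left(D + 5\right) \left(0 - D\right) = 2 - \left(5 + D\right) \left(- D\right) = 2 - - D \left(5 + D\right) = 2 + D \left(5 + D\right)$)
$\left(-15\right) \left(-16\right) - \left(K{\left(t{\left(-5 \right)},-7 \right)} + \left(-10 + 14\right)\right) = \left(-15\right) \left(-16\right) - \left(\left(2 + \left(-7\right)^{2} + 5 \left(-7\right)\right) + \left(-10 + 14\right)\right) = 240 - \left(\left(2 + 49 - 35\right) + 4\right) = 240 - \left(16 + 4\right) = 240 - 20 = 220$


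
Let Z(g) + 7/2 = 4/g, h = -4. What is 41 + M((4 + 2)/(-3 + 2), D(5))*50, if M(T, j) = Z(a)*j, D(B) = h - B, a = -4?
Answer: 2066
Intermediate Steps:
Z(g) = -7/2 + 4/g
D(B) = -4 - B
M(T, j) = -9*j/2 (M(T, j) = (-7/2 + 4/(-4))*j = (-7/2 + 4*(-¼))*j = (-7/2 - 1)*j = -9*j/2)
41 + M((4 + 2)/(-3 + 2), D(5))*50 = 41 - 9*(-4 - 1*5)/2*50 = 41 - 9*(-4 - 5)/2*50 = 41 - 9/2*(-9)*50 = 41 + (81/2)*50 = 41 + 2025 = 2066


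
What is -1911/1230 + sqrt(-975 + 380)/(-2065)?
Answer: -637/410 - I*sqrt(595)/2065 ≈ -1.5537 - 0.011812*I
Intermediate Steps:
-1911/1230 + sqrt(-975 + 380)/(-2065) = -1911*1/1230 + sqrt(-595)*(-1/2065) = -637/410 + (I*sqrt(595))*(-1/2065) = -637/410 - I*sqrt(595)/2065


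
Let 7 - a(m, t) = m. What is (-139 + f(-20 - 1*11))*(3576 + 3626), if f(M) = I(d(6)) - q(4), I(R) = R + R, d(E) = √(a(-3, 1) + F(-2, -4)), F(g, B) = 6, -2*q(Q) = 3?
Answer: -932659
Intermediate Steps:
a(m, t) = 7 - m
q(Q) = -3/2 (q(Q) = -½*3 = -3/2)
d(E) = 4 (d(E) = √((7 - 1*(-3)) + 6) = √((7 + 3) + 6) = √(10 + 6) = √16 = 4)
I(R) = 2*R
f(M) = 19/2 (f(M) = 2*4 - 1*(-3/2) = 8 + 3/2 = 19/2)
(-139 + f(-20 - 1*11))*(3576 + 3626) = (-139 + 19/2)*(3576 + 3626) = -259/2*7202 = -932659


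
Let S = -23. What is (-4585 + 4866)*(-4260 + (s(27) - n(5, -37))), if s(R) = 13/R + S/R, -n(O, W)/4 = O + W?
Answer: -33294566/27 ≈ -1.2331e+6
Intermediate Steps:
n(O, W) = -4*O - 4*W (n(O, W) = -4*(O + W) = -4*O - 4*W)
s(R) = -10/R (s(R) = 13/R - 23/R = -10/R)
(-4585 + 4866)*(-4260 + (s(27) - n(5, -37))) = (-4585 + 4866)*(-4260 + (-10/27 - (-4*5 - 4*(-37)))) = 281*(-4260 + (-10*1/27 - (-20 + 148))) = 281*(-4260 + (-10/27 - 1*128)) = 281*(-4260 + (-10/27 - 128)) = 281*(-4260 - 3466/27) = 281*(-118486/27) = -33294566/27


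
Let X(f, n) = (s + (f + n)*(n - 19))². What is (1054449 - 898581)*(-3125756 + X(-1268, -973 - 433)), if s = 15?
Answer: 2263147308381622092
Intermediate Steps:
X(f, n) = (15 + (-19 + n)*(f + n))² (X(f, n) = (15 + (f + n)*(n - 19))² = (15 + (f + n)*(-19 + n))² = (15 + (-19 + n)*(f + n))²)
(1054449 - 898581)*(-3125756 + X(-1268, -973 - 433)) = (1054449 - 898581)*(-3125756 + (15 + (-973 - 433)² - 19*(-1268) - 19*(-973 - 433) - 1268*(-973 - 433))²) = 155868*(-3125756 + (15 + (-1406)² + 24092 - 19*(-1406) - 1268*(-1406))²) = 155868*(-3125756 + (15 + 1976836 + 24092 + 26714 + 1782808)²) = 155868*(-3125756 + 3810465²) = 155868*(-3125756 + 14519643516225) = 155868*14519640390469 = 2263147308381622092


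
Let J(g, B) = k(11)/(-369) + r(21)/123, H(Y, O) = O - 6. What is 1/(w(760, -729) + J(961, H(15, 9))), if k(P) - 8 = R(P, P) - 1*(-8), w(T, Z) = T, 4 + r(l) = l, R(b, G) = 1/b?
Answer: 1353/1028408 ≈ 0.0013156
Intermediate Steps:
r(l) = -4 + l
H(Y, O) = -6 + O
k(P) = 16 + 1/P (k(P) = 8 + (1/P - 1*(-8)) = 8 + (1/P + 8) = 8 + (8 + 1/P) = 16 + 1/P)
J(g, B) = 128/1353 (J(g, B) = (16 + 1/11)/(-369) + (-4 + 21)/123 = (16 + 1/11)*(-1/369) + 17*(1/123) = (177/11)*(-1/369) + 17/123 = -59/1353 + 17/123 = 128/1353)
1/(w(760, -729) + J(961, H(15, 9))) = 1/(760 + 128/1353) = 1/(1028408/1353) = 1353/1028408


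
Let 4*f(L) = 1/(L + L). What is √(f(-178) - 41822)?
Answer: I*√5300353081/356 ≈ 204.5*I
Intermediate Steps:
f(L) = 1/(8*L) (f(L) = 1/(4*(L + L)) = 1/(4*((2*L))) = (1/(2*L))/4 = 1/(8*L))
√(f(-178) - 41822) = √((⅛)/(-178) - 41822) = √((⅛)*(-1/178) - 41822) = √(-1/1424 - 41822) = √(-59554529/1424) = I*√5300353081/356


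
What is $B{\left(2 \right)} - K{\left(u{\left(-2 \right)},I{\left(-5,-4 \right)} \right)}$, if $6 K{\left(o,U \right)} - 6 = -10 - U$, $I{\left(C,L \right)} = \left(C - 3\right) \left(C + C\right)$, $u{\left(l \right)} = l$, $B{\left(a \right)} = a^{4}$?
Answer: $30$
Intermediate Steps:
$I{\left(C,L \right)} = 2 C \left(-3 + C\right)$ ($I{\left(C,L \right)} = \left(-3 + C\right) 2 C = 2 C \left(-3 + C\right)$)
$K{\left(o,U \right)} = - \frac{2}{3} - \frac{U}{6}$ ($K{\left(o,U \right)} = 1 + \frac{-10 - U}{6} = 1 - \left(\frac{5}{3} + \frac{U}{6}\right) = - \frac{2}{3} - \frac{U}{6}$)
$B{\left(2 \right)} - K{\left(u{\left(-2 \right)},I{\left(-5,-4 \right)} \right)} = 2^{4} - \left(- \frac{2}{3} - \frac{2 \left(-5\right) \left(-3 - 5\right)}{6}\right) = 16 - \left(- \frac{2}{3} - \frac{2 \left(-5\right) \left(-8\right)}{6}\right) = 16 - \left(- \frac{2}{3} - \frac{40}{3}\right) = 16 - -14 = 16 + 14 = 30$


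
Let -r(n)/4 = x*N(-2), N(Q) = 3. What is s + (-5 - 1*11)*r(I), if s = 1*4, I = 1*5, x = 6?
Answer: 1156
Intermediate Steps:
I = 5
r(n) = -72 (r(n) = -24*3 = -4*18 = -72)
s = 4
s + (-5 - 1*11)*r(I) = 4 + (-5 - 1*11)*(-72) = 4 + (-5 - 11)*(-72) = 4 - 16*(-72) = 4 + 1152 = 1156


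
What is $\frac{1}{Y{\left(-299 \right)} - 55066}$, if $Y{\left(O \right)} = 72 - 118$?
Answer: $- \frac{1}{55112} \approx -1.8145 \cdot 10^{-5}$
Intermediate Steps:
$Y{\left(O \right)} = -46$ ($Y{\left(O \right)} = 72 - 118 = -46$)
$\frac{1}{Y{\left(-299 \right)} - 55066} = \frac{1}{-46 - 55066} = \frac{1}{-55112} = - \frac{1}{55112}$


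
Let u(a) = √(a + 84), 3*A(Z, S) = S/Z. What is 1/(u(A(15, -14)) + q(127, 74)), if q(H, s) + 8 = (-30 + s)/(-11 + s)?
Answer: 72450/301403 + 1323*√18830/602806 ≈ 0.54154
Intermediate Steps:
A(Z, S) = S/(3*Z) (A(Z, S) = (S/Z)/3 = S/(3*Z))
u(a) = √(84 + a)
q(H, s) = -8 + (-30 + s)/(-11 + s)
1/(u(A(15, -14)) + q(127, 74)) = 1/(√(84 + (⅓)*(-14)/15) + (58 - 7*74)/(-11 + 74)) = 1/(√(84 + (⅓)*(-14)*(1/15)) + (58 - 518)/63) = 1/(√(84 - 14/45) + (1/63)*(-460)) = 1/(√(3766/45) - 460/63) = 1/(√18830/15 - 460/63) = 1/(-460/63 + √18830/15)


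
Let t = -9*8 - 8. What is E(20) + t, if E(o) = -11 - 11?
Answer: -102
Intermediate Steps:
E(o) = -22
t = -80 (t = -72 - 8 = -80)
E(20) + t = -22 - 80 = -102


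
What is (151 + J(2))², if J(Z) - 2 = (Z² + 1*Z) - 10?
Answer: 22201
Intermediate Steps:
J(Z) = -8 + Z + Z² (J(Z) = 2 + ((Z² + 1*Z) - 10) = 2 + ((Z² + Z) - 10) = 2 + ((Z + Z²) - 10) = 2 + (-10 + Z + Z²) = -8 + Z + Z²)
(151 + J(2))² = (151 + (-8 + 2 + 2²))² = (151 + (-8 + 2 + 4))² = (151 - 2)² = 149² = 22201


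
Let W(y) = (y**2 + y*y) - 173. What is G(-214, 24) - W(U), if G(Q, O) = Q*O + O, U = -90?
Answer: -21139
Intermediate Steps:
W(y) = -173 + 2*y**2 (W(y) = (y**2 + y**2) - 173 = 2*y**2 - 173 = -173 + 2*y**2)
G(Q, O) = O + O*Q (G(Q, O) = O*Q + O = O + O*Q)
G(-214, 24) - W(U) = 24*(1 - 214) - (-173 + 2*(-90)**2) = 24*(-213) - (-173 + 2*8100) = -5112 - (-173 + 16200) = -5112 - 1*16027 = -5112 - 16027 = -21139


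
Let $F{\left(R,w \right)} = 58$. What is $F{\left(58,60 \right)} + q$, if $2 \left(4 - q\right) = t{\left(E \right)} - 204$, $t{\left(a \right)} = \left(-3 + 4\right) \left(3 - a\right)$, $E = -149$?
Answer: $88$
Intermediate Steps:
$t{\left(a \right)} = 3 - a$ ($t{\left(a \right)} = 1 \left(3 - a\right) = 3 - a$)
$q = 30$ ($q = 4 - \frac{\left(3 - -149\right) - 204}{2} = 4 - \frac{\left(3 + 149\right) - 204}{2} = 4 - \frac{152 - 204}{2} = 4 - -26 = 4 + 26 = 30$)
$F{\left(58,60 \right)} + q = 58 + 30 = 88$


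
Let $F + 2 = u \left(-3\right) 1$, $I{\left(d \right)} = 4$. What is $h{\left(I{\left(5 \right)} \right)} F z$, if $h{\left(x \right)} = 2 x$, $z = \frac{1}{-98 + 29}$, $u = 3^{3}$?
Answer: $\frac{664}{69} \approx 9.6232$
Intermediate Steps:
$u = 27$
$z = - \frac{1}{69}$ ($z = \frac{1}{-69} = - \frac{1}{69} \approx -0.014493$)
$F = -83$ ($F = -2 + 27 \left(-3\right) 1 = -2 - 81 = -83$)
$h{\left(I{\left(5 \right)} \right)} F z = 2 \cdot 4 \left(-83\right) \left(- \frac{1}{69}\right) = 8 \left(-83\right) \left(- \frac{1}{69}\right) = \left(-664\right) \left(- \frac{1}{69}\right) = \frac{664}{69}$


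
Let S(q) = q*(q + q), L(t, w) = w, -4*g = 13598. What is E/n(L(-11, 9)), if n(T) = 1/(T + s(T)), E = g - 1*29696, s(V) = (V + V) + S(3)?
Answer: -2978595/2 ≈ -1.4893e+6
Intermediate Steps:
g = -6799/2 (g = -¼*13598 = -6799/2 ≈ -3399.5)
S(q) = 2*q² (S(q) = q*(2*q) = 2*q²)
s(V) = 18 + 2*V (s(V) = (V + V) + 2*3² = 2*V + 2*9 = 2*V + 18 = 18 + 2*V)
E = -66191/2 (E = -6799/2 - 1*29696 = -6799/2 - 29696 = -66191/2 ≈ -33096.)
n(T) = 1/(18 + 3*T) (n(T) = 1/(T + (18 + 2*T)) = 1/(18 + 3*T))
E/n(L(-11, 9)) = -66191/(2*(1/(3*(6 + 9)))) = -66191/(2*((⅓)/15)) = -66191/(2*((⅓)*(1/15))) = -66191/(2*1/45) = -66191/2*45 = -2978595/2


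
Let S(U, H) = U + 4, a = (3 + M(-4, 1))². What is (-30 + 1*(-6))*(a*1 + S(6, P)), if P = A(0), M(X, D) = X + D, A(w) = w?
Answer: -360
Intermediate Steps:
M(X, D) = D + X
P = 0
a = 0 (a = (3 + (1 - 4))² = (3 - 3)² = 0² = 0)
S(U, H) = 4 + U
(-30 + 1*(-6))*(a*1 + S(6, P)) = (-30 + 1*(-6))*(0*1 + (4 + 6)) = (-30 - 6)*(0 + 10) = -36*10 = -360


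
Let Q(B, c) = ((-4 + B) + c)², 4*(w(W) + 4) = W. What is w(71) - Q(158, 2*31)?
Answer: -186569/4 ≈ -46642.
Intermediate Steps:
w(W) = -4 + W/4
Q(B, c) = (-4 + B + c)²
w(71) - Q(158, 2*31) = (-4 + (¼)*71) - (-4 + 158 + 2*31)² = (-4 + 71/4) - (-4 + 158 + 62)² = 55/4 - 1*216² = 55/4 - 1*46656 = 55/4 - 46656 = -186569/4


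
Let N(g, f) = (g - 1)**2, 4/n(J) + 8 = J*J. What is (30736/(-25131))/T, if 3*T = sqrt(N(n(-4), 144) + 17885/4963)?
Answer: -61472*sqrt(7748661)/91552233 ≈ -1.8691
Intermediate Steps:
n(J) = 4/(-8 + J**2) (n(J) = 4/(-8 + J*J) = 4/(-8 + J**2))
N(g, f) = (-1 + g)**2
T = sqrt(7748661)/4254 (T = sqrt((-1 + 4/(-8 + (-4)**2))**2 + 17885/4963)/3 = sqrt((-1 + 4/(-8 + 16))**2 + 17885*(1/4963))/3 = sqrt((-1 + 4/8)**2 + 2555/709)/3 = sqrt((-1 + 4*(1/8))**2 + 2555/709)/3 = sqrt((-1 + 1/2)**2 + 2555/709)/3 = sqrt((-1/2)**2 + 2555/709)/3 = sqrt(1/4 + 2555/709)/3 = sqrt(10929/2836)/3 = (sqrt(7748661)/1418)/3 = sqrt(7748661)/4254 ≈ 0.65436)
(30736/(-25131))/T = (30736/(-25131))/((sqrt(7748661)/4254)) = (30736*(-1/25131))*(2*sqrt(7748661)/3643) = -61472*sqrt(7748661)/91552233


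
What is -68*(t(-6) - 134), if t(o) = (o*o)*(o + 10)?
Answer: -680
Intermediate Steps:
t(o) = o²*(10 + o)
-68*(t(-6) - 134) = -68*((-6)²*(10 - 6) - 134) = -68*(36*4 - 134) = -68*(144 - 134) = -68*10 = -680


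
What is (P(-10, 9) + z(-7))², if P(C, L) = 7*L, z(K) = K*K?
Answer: 12544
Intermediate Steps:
z(K) = K²
(P(-10, 9) + z(-7))² = (7*9 + (-7)²)² = (63 + 49)² = 112² = 12544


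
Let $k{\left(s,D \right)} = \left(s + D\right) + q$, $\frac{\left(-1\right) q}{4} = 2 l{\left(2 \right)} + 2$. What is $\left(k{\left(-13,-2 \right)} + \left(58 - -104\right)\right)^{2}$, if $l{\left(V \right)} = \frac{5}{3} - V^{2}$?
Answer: $\frac{223729}{9} \approx 24859.0$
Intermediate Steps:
$l{\left(V \right)} = \frac{5}{3} - V^{2}$ ($l{\left(V \right)} = 5 \cdot \frac{1}{3} - V^{2} = \frac{5}{3} - V^{2}$)
$q = \frac{32}{3}$ ($q = - 4 \left(2 \left(\frac{5}{3} - 2^{2}\right) + 2\right) = - 4 \left(2 \left(\frac{5}{3} - 4\right) + 2\right) = - 4 \left(2 \left(- \frac{7}{3}\right) + 2\right) = - 4 \left(- \frac{14}{3} + 2\right) = \left(-4\right) \left(- \frac{8}{3}\right) = \frac{32}{3} \approx 10.667$)
$k{\left(s,D \right)} = \frac{32}{3} + D + s$ ($k{\left(s,D \right)} = \left(s + D\right) + \frac{32}{3} = \left(D + s\right) + \frac{32}{3} = \frac{32}{3} + D + s$)
$\left(k{\left(-13,-2 \right)} + \left(58 - -104\right)\right)^{2} = \left(\left(\frac{32}{3} - 2 - 13\right) + \left(58 - -104\right)\right)^{2} = \left(- \frac{13}{3} + \left(58 + 104\right)\right)^{2} = \left(- \frac{13}{3} + 162\right)^{2} = \left(\frac{473}{3}\right)^{2} = \frac{223729}{9}$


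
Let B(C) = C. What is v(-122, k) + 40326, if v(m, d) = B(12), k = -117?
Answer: 40338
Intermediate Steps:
v(m, d) = 12
v(-122, k) + 40326 = 12 + 40326 = 40338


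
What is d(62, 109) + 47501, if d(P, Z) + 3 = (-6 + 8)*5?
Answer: 47508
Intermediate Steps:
d(P, Z) = 7 (d(P, Z) = -3 + (-6 + 8)*5 = -3 + 2*5 = -3 + 10 = 7)
d(62, 109) + 47501 = 7 + 47501 = 47508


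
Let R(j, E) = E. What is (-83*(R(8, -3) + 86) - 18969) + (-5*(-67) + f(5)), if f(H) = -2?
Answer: -25525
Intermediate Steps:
(-83*(R(8, -3) + 86) - 18969) + (-5*(-67) + f(5)) = (-83*(-3 + 86) - 18969) + (-5*(-67) - 2) = (-83*83 - 18969) + (335 - 2) = (-6889 - 18969) + 333 = -25858 + 333 = -25525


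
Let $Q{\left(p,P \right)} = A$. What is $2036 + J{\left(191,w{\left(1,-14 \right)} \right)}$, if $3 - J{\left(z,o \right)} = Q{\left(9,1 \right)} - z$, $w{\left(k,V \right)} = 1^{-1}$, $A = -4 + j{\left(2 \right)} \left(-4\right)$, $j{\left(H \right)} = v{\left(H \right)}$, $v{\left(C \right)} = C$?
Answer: $2242$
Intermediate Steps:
$j{\left(H \right)} = H$
$A = -12$ ($A = -4 + 2 \left(-4\right) = -4 - 8 = -12$)
$Q{\left(p,P \right)} = -12$
$w{\left(k,V \right)} = 1$
$J{\left(z,o \right)} = 15 + z$ ($J{\left(z,o \right)} = 3 - \left(-12 - z\right) = 3 + \left(12 + z\right) = 15 + z$)
$2036 + J{\left(191,w{\left(1,-14 \right)} \right)} = 2036 + \left(15 + 191\right) = 2036 + 206 = 2242$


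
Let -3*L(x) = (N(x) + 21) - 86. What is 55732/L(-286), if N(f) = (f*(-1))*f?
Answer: 55732/27287 ≈ 2.0424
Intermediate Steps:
N(f) = -f² (N(f) = (-f)*f = -f²)
L(x) = 65/3 + x²/3 (L(x) = -((-x² + 21) - 86)/3 = -((21 - x²) - 86)/3 = -(-65 - x²)/3 = 65/3 + x²/3)
55732/L(-286) = 55732/(65/3 + (⅓)*(-286)²) = 55732/(65/3 + (⅓)*81796) = 55732/(65/3 + 81796/3) = 55732/27287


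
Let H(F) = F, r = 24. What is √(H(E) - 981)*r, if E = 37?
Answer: 96*I*√59 ≈ 737.39*I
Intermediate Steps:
√(H(E) - 981)*r = √(37 - 981)*24 = √(-944)*24 = (4*I*√59)*24 = 96*I*√59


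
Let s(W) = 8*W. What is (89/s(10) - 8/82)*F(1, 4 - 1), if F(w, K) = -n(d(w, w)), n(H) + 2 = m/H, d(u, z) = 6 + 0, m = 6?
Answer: 3329/3280 ≈ 1.0149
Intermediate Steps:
d(u, z) = 6
n(H) = -2 + 6/H
F(w, K) = 1 (F(w, K) = -(-2 + 6/6) = -(-2 + 6*(⅙)) = -(-2 + 1) = -1*(-1) = 1)
(89/s(10) - 8/82)*F(1, 4 - 1) = (89/((8*10)) - 8/82)*1 = (89/80 - 8*1/82)*1 = (89*(1/80) - 4/41)*1 = (89/80 - 4/41)*1 = (3329/3280)*1 = 3329/3280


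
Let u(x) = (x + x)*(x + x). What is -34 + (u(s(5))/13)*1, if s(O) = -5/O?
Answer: -438/13 ≈ -33.692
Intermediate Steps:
u(x) = 4*x² (u(x) = (2*x)*(2*x) = 4*x²)
-34 + (u(s(5))/13)*1 = -34 + ((4*(-5/5)²)/13)*1 = -34 + ((4*(-5*⅕)²)*(1/13))*1 = -34 + ((4*(-1)²)*(1/13))*1 = -34 + ((4*1)*(1/13))*1 = -34 + (4*(1/13))*1 = -34 + (4/13)*1 = -34 + 4/13 = -438/13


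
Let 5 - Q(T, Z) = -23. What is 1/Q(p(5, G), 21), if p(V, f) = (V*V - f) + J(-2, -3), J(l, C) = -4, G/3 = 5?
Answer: 1/28 ≈ 0.035714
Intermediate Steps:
G = 15 (G = 3*5 = 15)
p(V, f) = -4 + V**2 - f (p(V, f) = (V*V - f) - 4 = (V**2 - f) - 4 = -4 + V**2 - f)
Q(T, Z) = 28 (Q(T, Z) = 5 - 1*(-23) = 5 + 23 = 28)
1/Q(p(5, G), 21) = 1/28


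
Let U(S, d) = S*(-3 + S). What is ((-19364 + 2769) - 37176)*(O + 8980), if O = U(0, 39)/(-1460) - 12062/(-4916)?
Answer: -1187202972541/2458 ≈ -4.8300e+8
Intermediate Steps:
O = 6031/2458 (O = (0*(-3 + 0))/(-1460) - 12062/(-4916) = (0*(-3))*(-1/1460) - 12062*(-1/4916) = 0*(-1/1460) + 6031/2458 = 0 + 6031/2458 = 6031/2458 ≈ 2.4536)
((-19364 + 2769) - 37176)*(O + 8980) = ((-19364 + 2769) - 37176)*(6031/2458 + 8980) = (-16595 - 37176)*(22078871/2458) = -53771*22078871/2458 = -1187202972541/2458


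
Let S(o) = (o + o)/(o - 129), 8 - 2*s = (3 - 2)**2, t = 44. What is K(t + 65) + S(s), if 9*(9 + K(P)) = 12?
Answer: -5815/753 ≈ -7.7224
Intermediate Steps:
s = 7/2 (s = 4 - (3 - 2)**2/2 = 4 - 1/2*1**2 = 4 - 1/2*1 = 4 - 1/2 = 7/2 ≈ 3.5000)
K(P) = -23/3 (K(P) = -9 + (1/9)*12 = -9 + 4/3 = -23/3)
S(o) = 2*o/(-129 + o) (S(o) = (2*o)/(-129 + o) = 2*o/(-129 + o))
K(t + 65) + S(s) = -23/3 + 2*(7/2)/(-129 + 7/2) = -23/3 + 2*(7/2)/(-251/2) = -23/3 + 2*(7/2)*(-2/251) = -23/3 - 14/251 = -5815/753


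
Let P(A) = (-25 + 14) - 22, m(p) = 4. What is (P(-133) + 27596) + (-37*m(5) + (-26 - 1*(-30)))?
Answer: 27419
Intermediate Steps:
P(A) = -33 (P(A) = -11 - 22 = -33)
(P(-133) + 27596) + (-37*m(5) + (-26 - 1*(-30))) = (-33 + 27596) + (-37*4 + (-26 - 1*(-30))) = 27563 + (-148 + (-26 + 30)) = 27563 + (-148 + 4) = 27563 - 144 = 27419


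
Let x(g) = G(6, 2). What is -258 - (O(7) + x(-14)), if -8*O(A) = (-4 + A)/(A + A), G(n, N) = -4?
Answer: -28445/112 ≈ -253.97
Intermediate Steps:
x(g) = -4
O(A) = -(-4 + A)/(16*A) (O(A) = -(-4 + A)/(8*(A + A)) = -(-4 + A)/(8*(2*A)) = -(-4 + A)*1/(2*A)/8 = -(-4 + A)/(16*A))
-258 - (O(7) + x(-14)) = -258 - ((1/16)*(4 - 1*7)/7 - 4) = -258 - ((1/16)*(⅐)*(4 - 7) - 4) = -258 - ((1/16)*(⅐)*(-3) - 4) = -258 - (-3/112 - 4) = -258 - 1*(-451/112) = -258 + 451/112 = -28445/112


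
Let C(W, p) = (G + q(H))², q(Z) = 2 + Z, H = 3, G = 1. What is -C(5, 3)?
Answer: -36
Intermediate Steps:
C(W, p) = 36 (C(W, p) = (1 + (2 + 3))² = (1 + 5)² = 6² = 36)
-C(5, 3) = -1*36 = -36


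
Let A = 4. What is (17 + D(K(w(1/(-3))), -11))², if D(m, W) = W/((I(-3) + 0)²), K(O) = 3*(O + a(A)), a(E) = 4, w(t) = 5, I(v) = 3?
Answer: 20164/81 ≈ 248.94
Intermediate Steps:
K(O) = 12 + 3*O (K(O) = 3*(O + 4) = 3*(4 + O) = 12 + 3*O)
D(m, W) = W/9 (D(m, W) = W/((3 + 0)²) = W/(3²) = W/9)
(17 + D(K(w(1/(-3))), -11))² = (17 + (⅑)*(-11))² = (17 - 11/9)² = (142/9)² = 20164/81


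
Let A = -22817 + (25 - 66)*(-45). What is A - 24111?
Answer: -45083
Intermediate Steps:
A = -20972 (A = -22817 - 41*(-45) = -22817 + 1845 = -20972)
A - 24111 = -20972 - 24111 = -45083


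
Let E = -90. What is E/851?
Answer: -90/851 ≈ -0.10576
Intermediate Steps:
E/851 = -90/851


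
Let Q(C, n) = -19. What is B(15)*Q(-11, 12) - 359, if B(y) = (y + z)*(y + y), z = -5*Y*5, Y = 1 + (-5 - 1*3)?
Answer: -108659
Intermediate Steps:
Y = -7 (Y = 1 + (-5 - 3) = 1 - 8 = -7)
z = 175 (z = -5*(-7)*5 = 35*5 = 175)
B(y) = 2*y*(175 + y) (B(y) = (y + 175)*(y + y) = (175 + y)*(2*y) = 2*y*(175 + y))
B(15)*Q(-11, 12) - 359 = (2*15*(175 + 15))*(-19) - 359 = (2*15*190)*(-19) - 359 = 5700*(-19) - 359 = -108300 - 359 = -108659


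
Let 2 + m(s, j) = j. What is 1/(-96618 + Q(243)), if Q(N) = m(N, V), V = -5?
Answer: -1/96625 ≈ -1.0349e-5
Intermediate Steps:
m(s, j) = -2 + j
Q(N) = -7 (Q(N) = -2 - 5 = -7)
1/(-96618 + Q(243)) = 1/(-96618 - 7) = 1/(-96625) = -1/96625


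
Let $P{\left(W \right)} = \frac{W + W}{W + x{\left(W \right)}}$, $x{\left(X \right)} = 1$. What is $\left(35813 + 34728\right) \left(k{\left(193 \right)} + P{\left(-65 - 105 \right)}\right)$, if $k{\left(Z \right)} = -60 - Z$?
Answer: $- \frac{2992137597}{169} \approx -1.7705 \cdot 10^{7}$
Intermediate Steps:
$P{\left(W \right)} = \frac{2 W}{1 + W}$ ($P{\left(W \right)} = \frac{W + W}{W + 1} = \frac{2 W}{1 + W}$)
$\left(35813 + 34728\right) \left(k{\left(193 \right)} + P{\left(-65 - 105 \right)}\right) = \left(35813 + 34728\right) \left(\left(-60 - 193\right) + \frac{2 \left(-65 - 105\right)}{1 - 170}\right) = 70541 \left(\left(-60 - 193\right) + \frac{2 \left(-65 - 105\right)}{1 - 170}\right) = 70541 \left(-253 + 2 \left(-170\right) \frac{1}{1 - 170}\right) = 70541 \left(-253 + 2 \left(-170\right) \frac{1}{-169}\right) = 70541 \left(-253 + 2 \left(-170\right) \left(- \frac{1}{169}\right)\right) = 70541 \left(-253 + \frac{340}{169}\right) = 70541 \left(- \frac{42417}{169}\right) = - \frac{2992137597}{169}$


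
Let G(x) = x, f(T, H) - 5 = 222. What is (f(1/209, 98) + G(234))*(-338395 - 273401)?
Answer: -282037956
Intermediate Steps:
f(T, H) = 227 (f(T, H) = 5 + 222 = 227)
(f(1/209, 98) + G(234))*(-338395 - 273401) = (227 + 234)*(-338395 - 273401) = 461*(-611796) = -282037956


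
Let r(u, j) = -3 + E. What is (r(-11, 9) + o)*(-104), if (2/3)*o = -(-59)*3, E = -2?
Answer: -27092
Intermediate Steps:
r(u, j) = -5 (r(u, j) = -3 - 2 = -5)
o = 531/2 (o = 3*(-(-59)*3)/2 = 3*(-1*(-177))/2 = (3/2)*177 = 531/2 ≈ 265.50)
(r(-11, 9) + o)*(-104) = (-5 + 531/2)*(-104) = (521/2)*(-104) = -27092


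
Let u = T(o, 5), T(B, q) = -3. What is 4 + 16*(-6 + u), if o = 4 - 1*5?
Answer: -140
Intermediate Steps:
o = -1 (o = 4 - 5 = -1)
u = -3
4 + 16*(-6 + u) = 4 + 16*(-6 - 3) = 4 + 16*(-9) = 4 - 144 = -140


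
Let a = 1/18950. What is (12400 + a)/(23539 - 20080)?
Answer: 78326667/21849350 ≈ 3.5849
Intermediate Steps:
a = 1/18950 ≈ 5.2770e-5
(12400 + a)/(23539 - 20080) = (12400 + 1/18950)/(23539 - 20080) = (234980001/18950)/3459 = (234980001/18950)*(1/3459) = 78326667/21849350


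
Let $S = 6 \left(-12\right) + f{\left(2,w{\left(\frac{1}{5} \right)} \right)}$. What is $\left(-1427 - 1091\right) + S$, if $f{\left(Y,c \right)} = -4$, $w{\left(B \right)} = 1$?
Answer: $-2594$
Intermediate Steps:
$S = -76$ ($S = 6 \left(-12\right) - 4 = -72 - 4 = -76$)
$\left(-1427 - 1091\right) + S = \left(-1427 - 1091\right) - 76 = -2518 - 76 = -2594$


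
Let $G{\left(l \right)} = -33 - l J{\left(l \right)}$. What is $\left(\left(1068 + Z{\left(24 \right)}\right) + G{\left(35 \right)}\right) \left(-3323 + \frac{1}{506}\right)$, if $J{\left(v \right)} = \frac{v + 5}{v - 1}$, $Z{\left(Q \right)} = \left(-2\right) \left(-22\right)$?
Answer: $- \frac{29665592991}{8602} \approx -3.4487 \cdot 10^{6}$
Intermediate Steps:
$Z{\left(Q \right)} = 44$
$J{\left(v \right)} = \frac{5 + v}{-1 + v}$
$G{\left(l \right)} = -33 - \frac{l \left(5 + l\right)}{-1 + l}$ ($G{\left(l \right)} = -33 - l \frac{5 + l}{-1 + l} = -33 - \frac{l \left(5 + l\right)}{-1 + l}$)
$\left(\left(1068 + Z{\left(24 \right)}\right) + G{\left(35 \right)}\right) \left(-3323 + \frac{1}{506}\right) = \left(\left(1068 + 44\right) + \frac{33 - 35^{2} - 1330}{-1 + 35}\right) \left(-3323 + \frac{1}{506}\right) = \left(1112 + \frac{33 - 1225 - 1330}{34}\right) \left(-3323 + \frac{1}{506}\right) = \left(1112 + \frac{33 - 1225 - 1330}{34}\right) \left(- \frac{1681437}{506}\right) = \left(1112 + \frac{1}{34} \left(-2522\right)\right) \left(- \frac{1681437}{506}\right) = \left(1112 - \frac{1261}{17}\right) \left(- \frac{1681437}{506}\right) = \frac{17643}{17} \left(- \frac{1681437}{506}\right) = - \frac{29665592991}{8602}$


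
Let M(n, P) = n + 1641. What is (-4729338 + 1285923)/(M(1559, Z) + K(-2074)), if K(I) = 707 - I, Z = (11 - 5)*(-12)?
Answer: -3443415/5981 ≈ -575.73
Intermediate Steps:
Z = -72 (Z = 6*(-12) = -72)
M(n, P) = 1641 + n
(-4729338 + 1285923)/(M(1559, Z) + K(-2074)) = (-4729338 + 1285923)/((1641 + 1559) + (707 - 1*(-2074))) = -3443415/(3200 + (707 + 2074)) = -3443415/(3200 + 2781) = -3443415/5981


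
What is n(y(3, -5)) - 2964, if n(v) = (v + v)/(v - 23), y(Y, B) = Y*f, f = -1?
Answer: -38529/13 ≈ -2963.8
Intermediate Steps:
y(Y, B) = -Y (y(Y, B) = Y*(-1) = -Y)
n(v) = 2*v/(-23 + v) (n(v) = (2*v)/(-23 + v) = 2*v/(-23 + v))
n(y(3, -5)) - 2964 = 2*(-1*3)/(-23 - 1*3) - 2964 = 2*(-3)/(-23 - 3) - 2964 = 2*(-3)/(-26) - 2964 = 2*(-3)*(-1/26) - 2964 = 3/13 - 2964 = -38529/13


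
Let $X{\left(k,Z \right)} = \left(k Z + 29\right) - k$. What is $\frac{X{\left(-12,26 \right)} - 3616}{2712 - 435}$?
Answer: $- \frac{169}{99} \approx -1.7071$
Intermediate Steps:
$X{\left(k,Z \right)} = 29 - k + Z k$ ($X{\left(k,Z \right)} = \left(Z k + 29\right) - k = \left(29 + Z k\right) - k = 29 - k + Z k$)
$\frac{X{\left(-12,26 \right)} - 3616}{2712 - 435} = \frac{\left(29 - -12 + 26 \left(-12\right)\right) - 3616}{2712 - 435} = \frac{\left(29 + 12 - 312\right) - 3616}{2277} = \left(-271 - 3616\right) \frac{1}{2277} = \left(-3887\right) \frac{1}{2277} = - \frac{169}{99}$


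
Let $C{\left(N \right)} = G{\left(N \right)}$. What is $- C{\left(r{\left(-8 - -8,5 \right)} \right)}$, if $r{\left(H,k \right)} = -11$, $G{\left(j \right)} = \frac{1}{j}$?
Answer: $\frac{1}{11} \approx 0.090909$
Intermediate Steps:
$C{\left(N \right)} = \frac{1}{N}$
$- C{\left(r{\left(-8 - -8,5 \right)} \right)} = - \frac{1}{-11} = \left(-1\right) \left(- \frac{1}{11}\right) = \frac{1}{11}$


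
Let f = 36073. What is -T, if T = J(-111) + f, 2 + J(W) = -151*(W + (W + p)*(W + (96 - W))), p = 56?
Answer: -850112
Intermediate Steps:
J(W) = -811778 - 14647*W (J(W) = -2 - 151*(W + (W + 56)*(W + (96 - W))) = -2 - 151*(W + (56 + W)*96) = -2 - 151*(W + (5376 + 96*W)) = -2 - 151*(5376 + 97*W) = -2 + (-811776 - 14647*W) = -811778 - 14647*W)
T = 850112 (T = (-811778 - 14647*(-111)) + 36073 = (-811778 + 1625817) + 36073 = 814039 + 36073 = 850112)
-T = -1*850112 = -850112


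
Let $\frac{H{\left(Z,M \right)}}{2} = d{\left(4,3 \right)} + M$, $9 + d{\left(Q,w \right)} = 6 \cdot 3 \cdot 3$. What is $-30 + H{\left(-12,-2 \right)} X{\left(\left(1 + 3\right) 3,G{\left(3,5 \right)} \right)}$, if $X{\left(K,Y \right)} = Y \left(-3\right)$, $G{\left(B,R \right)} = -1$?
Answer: $228$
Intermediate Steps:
$d{\left(Q,w \right)} = 45$ ($d{\left(Q,w \right)} = -9 + 6 \cdot 3 \cdot 3 = -9 + 18 \cdot 3 = -9 + 54 = 45$)
$X{\left(K,Y \right)} = - 3 Y$
$H{\left(Z,M \right)} = 90 + 2 M$ ($H{\left(Z,M \right)} = 2 \left(45 + M\right) = 90 + 2 M$)
$-30 + H{\left(-12,-2 \right)} X{\left(\left(1 + 3\right) 3,G{\left(3,5 \right)} \right)} = -30 + \left(90 + 2 \left(-2\right)\right) \left(\left(-3\right) \left(-1\right)\right) = -30 + \left(90 - 4\right) 3 = -30 + 86 \cdot 3 = -30 + 258 = 228$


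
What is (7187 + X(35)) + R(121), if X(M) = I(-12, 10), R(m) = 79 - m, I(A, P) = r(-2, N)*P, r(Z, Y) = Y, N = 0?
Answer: 7145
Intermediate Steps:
I(A, P) = 0 (I(A, P) = 0*P = 0)
X(M) = 0
(7187 + X(35)) + R(121) = (7187 + 0) + (79 - 1*121) = 7187 + (79 - 121) = 7187 - 42 = 7145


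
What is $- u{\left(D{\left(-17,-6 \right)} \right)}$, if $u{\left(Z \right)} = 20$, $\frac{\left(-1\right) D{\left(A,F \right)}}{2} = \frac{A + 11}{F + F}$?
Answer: $-20$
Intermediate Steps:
$D{\left(A,F \right)} = - \frac{11 + A}{F}$ ($D{\left(A,F \right)} = - 2 \frac{A + 11}{F + F} = - 2 \frac{11 + A}{2 F} = - \frac{11 + A}{F}$)
$- u{\left(D{\left(-17,-6 \right)} \right)} = \left(-1\right) 20 = -20$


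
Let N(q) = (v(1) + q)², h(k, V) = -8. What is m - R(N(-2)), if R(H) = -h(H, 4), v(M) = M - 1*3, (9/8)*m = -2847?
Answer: -7616/3 ≈ -2538.7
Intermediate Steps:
m = -7592/3 (m = (8/9)*(-2847) = -7592/3 ≈ -2530.7)
v(M) = -3 + M (v(M) = M - 3 = -3 + M)
N(q) = (-2 + q)² (N(q) = ((-3 + 1) + q)² = (-2 + q)²)
R(H) = 8 (R(H) = -1*(-8) = 8)
m - R(N(-2)) = -7592/3 - 1*8 = -7592/3 - 8 = -7616/3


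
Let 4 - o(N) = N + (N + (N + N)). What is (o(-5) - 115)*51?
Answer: -4641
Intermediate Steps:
o(N) = 4 - 4*N (o(N) = 4 - (N + (N + (N + N))) = 4 - (N + (N + 2*N)) = 4 - (N + 3*N) = 4 - 4*N)
(o(-5) - 115)*51 = ((4 - 4*(-5)) - 115)*51 = ((4 + 20) - 115)*51 = (24 - 115)*51 = -91*51 = -4641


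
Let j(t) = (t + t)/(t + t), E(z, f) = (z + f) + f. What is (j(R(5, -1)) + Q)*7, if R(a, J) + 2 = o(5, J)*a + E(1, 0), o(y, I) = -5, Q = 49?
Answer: 350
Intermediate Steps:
E(z, f) = z + 2*f (E(z, f) = (f + z) + f = z + 2*f)
R(a, J) = -1 - 5*a (R(a, J) = -2 + (-5*a + (1 + 2*0)) = -2 + (-5*a + (1 + 0)) = -2 + (-5*a + 1) = -2 + (1 - 5*a) = -1 - 5*a)
j(t) = 1 (j(t) = (2*t)/((2*t)) = (2*t)*(1/(2*t)) = 1)
(j(R(5, -1)) + Q)*7 = (1 + 49)*7 = 50*7 = 350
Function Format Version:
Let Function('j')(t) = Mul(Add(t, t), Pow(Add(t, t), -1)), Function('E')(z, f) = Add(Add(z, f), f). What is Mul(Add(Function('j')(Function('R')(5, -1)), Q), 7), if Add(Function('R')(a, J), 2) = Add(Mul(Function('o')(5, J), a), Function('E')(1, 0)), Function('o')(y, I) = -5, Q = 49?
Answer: 350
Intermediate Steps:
Function('E')(z, f) = Add(z, Mul(2, f)) (Function('E')(z, f) = Add(Add(f, z), f) = Add(z, Mul(2, f)))
Function('R')(a, J) = Add(-1, Mul(-5, a)) (Function('R')(a, J) = Add(-2, Add(Mul(-5, a), Add(1, Mul(2, 0)))) = Add(-2, Add(Mul(-5, a), Add(1, 0))) = Add(-2, Add(Mul(-5, a), 1)) = Add(-2, Add(1, Mul(-5, a))) = Add(-1, Mul(-5, a)))
Function('j')(t) = 1 (Function('j')(t) = Mul(Mul(2, t), Pow(Mul(2, t), -1)) = Mul(Mul(2, t), Mul(Rational(1, 2), Pow(t, -1))) = 1)
Mul(Add(Function('j')(Function('R')(5, -1)), Q), 7) = Mul(Add(1, 49), 7) = Mul(50, 7) = 350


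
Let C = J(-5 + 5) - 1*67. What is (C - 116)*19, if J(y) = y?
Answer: -3477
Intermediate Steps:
C = -67 (C = (-5 + 5) - 1*67 = 0 - 67 = -67)
(C - 116)*19 = (-67 - 116)*19 = -183*19 = -3477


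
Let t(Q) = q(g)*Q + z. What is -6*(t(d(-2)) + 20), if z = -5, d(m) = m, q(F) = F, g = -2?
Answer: -114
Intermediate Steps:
t(Q) = -5 - 2*Q (t(Q) = -2*Q - 5 = -5 - 2*Q)
-6*(t(d(-2)) + 20) = -6*((-5 - 2*(-2)) + 20) = -6*((-5 + 4) + 20) = -6*(-1 + 20) = -6*19 = -114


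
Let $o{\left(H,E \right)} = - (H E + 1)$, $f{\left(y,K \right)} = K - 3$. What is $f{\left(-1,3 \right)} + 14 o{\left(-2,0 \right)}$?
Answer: $-14$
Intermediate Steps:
$f{\left(y,K \right)} = -3 + K$ ($f{\left(y,K \right)} = K - 3 = -3 + K$)
$o{\left(H,E \right)} = -1 - E H$ ($o{\left(H,E \right)} = - (E H + 1) = - (1 + E H) = -1 - E H$)
$f{\left(-1,3 \right)} + 14 o{\left(-2,0 \right)} = \left(-3 + 3\right) + 14 \left(-1 - 0 \left(-2\right)\right) = 0 + 14 \left(-1 + 0\right) = 0 + 14 \left(-1\right) = 0 - 14 = -14$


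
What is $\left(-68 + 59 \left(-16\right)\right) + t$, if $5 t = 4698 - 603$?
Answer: $-193$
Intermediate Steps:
$t = 819$ ($t = \frac{4698 - 603}{5} = \frac{1}{5} \cdot 4095 = 819$)
$\left(-68 + 59 \left(-16\right)\right) + t = \left(-68 + 59 \left(-16\right)\right) + 819 = \left(-68 - 944\right) + 819 = -1012 + 819 = -193$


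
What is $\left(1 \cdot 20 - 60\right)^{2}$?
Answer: $1600$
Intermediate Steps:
$\left(1 \cdot 20 - 60\right)^{2} = \left(20 - 60\right)^{2} = \left(-40\right)^{2} = 1600$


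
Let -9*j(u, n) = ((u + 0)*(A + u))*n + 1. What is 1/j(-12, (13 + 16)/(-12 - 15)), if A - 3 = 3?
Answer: 27/229 ≈ 0.11790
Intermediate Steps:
A = 6 (A = 3 + 3 = 6)
j(u, n) = -⅑ - n*u*(6 + u)/9 (j(u, n) = -(((u + 0)*(6 + u))*n + 1)/9 = -((u*(6 + u))*n + 1)/9 = -(n*u*(6 + u) + 1)/9 = -(1 + n*u*(6 + u))/9 = -⅑ - n*u*(6 + u)/9)
1/j(-12, (13 + 16)/(-12 - 15)) = 1/(-⅑ - ⅔*(13 + 16)/(-12 - 15)*(-12) - ⅑*(13 + 16)/(-12 - 15)*(-12)²) = 1/(-⅑ - ⅔*29/(-27)*(-12) - ⅑*29/(-27)*144) = 1/(-⅑ - ⅔*29*(-1/27)*(-12) - ⅑*29*(-1/27)*144) = 1/(-⅑ - ⅔*(-29/27)*(-12) - ⅑*(-29/27)*144) = 1/(-⅑ - 232/27 + 464/27) = 1/(229/27) = 27/229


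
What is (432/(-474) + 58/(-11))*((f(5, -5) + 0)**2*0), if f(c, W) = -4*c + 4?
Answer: 0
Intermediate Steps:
f(c, W) = 4 - 4*c
(432/(-474) + 58/(-11))*((f(5, -5) + 0)**2*0) = (432/(-474) + 58/(-11))*(((4 - 4*5) + 0)**2*0) = (432*(-1/474) + 58*(-1/11))*(((4 - 20) + 0)**2*0) = (-72/79 - 58/11)*((-16 + 0)**2*0) = -5374*(-16)**2*0/869 = -1375744*0/869 = -5374/869*0 = 0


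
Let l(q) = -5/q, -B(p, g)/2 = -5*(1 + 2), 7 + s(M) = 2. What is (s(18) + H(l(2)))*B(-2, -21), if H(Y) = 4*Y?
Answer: -450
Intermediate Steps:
s(M) = -5 (s(M) = -7 + 2 = -5)
B(p, g) = 30 (B(p, g) = -(-10)*(1 + 2) = -(-10)*3 = -2*(-15) = 30)
(s(18) + H(l(2)))*B(-2, -21) = (-5 + 4*(-5/2))*30 = (-5 - 10)*30 = -15*30 = -450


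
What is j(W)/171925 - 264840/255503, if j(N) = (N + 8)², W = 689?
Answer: 78593039927/43927353275 ≈ 1.7892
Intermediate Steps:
j(N) = (8 + N)²
j(W)/171925 - 264840/255503 = (8 + 689)²/171925 - 264840/255503 = 697²*(1/171925) - 264840*1/255503 = 485809*(1/171925) - 264840/255503 = 485809/171925 - 264840/255503 = 78593039927/43927353275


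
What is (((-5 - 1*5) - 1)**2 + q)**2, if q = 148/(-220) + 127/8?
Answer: 3591485041/193600 ≈ 18551.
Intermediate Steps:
q = 6689/440 (q = 148*(-1/220) + 127*(1/8) = -37/55 + 127/8 = 6689/440 ≈ 15.202)
(((-5 - 1*5) - 1)**2 + q)**2 = (((-5 - 1*5) - 1)**2 + 6689/440)**2 = (((-5 - 5) - 1)**2 + 6689/440)**2 = ((-10 - 1)**2 + 6689/440)**2 = ((-11)**2 + 6689/440)**2 = (121 + 6689/440)**2 = (59929/440)**2 = 3591485041/193600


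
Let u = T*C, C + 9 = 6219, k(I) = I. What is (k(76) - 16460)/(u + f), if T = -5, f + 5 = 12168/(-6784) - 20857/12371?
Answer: 171878121472/325822334467 ≈ 0.52752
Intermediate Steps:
f = -88956067/10490608 (f = -5 + (12168/(-6784) - 20857/12371) = -5 + (12168*(-1/6784) - 20857*1/12371) = -5 + (-1521/848 - 20857/12371) = -5 - 36503027/10490608 = -88956067/10490608 ≈ -8.4796)
C = 6210 (C = -9 + 6219 = 6210)
u = -31050 (u = -5*6210 = -31050)
(k(76) - 16460)/(u + f) = (76 - 16460)/(-31050 - 88956067/10490608) = -16384/(-325822334467/10490608) = -16384*(-10490608/325822334467) = 171878121472/325822334467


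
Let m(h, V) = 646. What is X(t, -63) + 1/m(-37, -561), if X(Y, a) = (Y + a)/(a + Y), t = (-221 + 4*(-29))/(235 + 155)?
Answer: 647/646 ≈ 1.0015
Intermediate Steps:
t = -337/390 (t = (-221 - 116)/390 = -337*1/390 = -337/390 ≈ -0.86410)
X(Y, a) = 1 (X(Y, a) = (Y + a)/(Y + a) = 1)
X(t, -63) + 1/m(-37, -561) = 1 + 1/646 = 647/646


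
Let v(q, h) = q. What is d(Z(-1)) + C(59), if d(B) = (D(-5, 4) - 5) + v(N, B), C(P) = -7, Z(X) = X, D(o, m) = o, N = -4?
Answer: -21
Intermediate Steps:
d(B) = -14 (d(B) = (-5 - 5) - 4 = -10 - 4 = -14)
d(Z(-1)) + C(59) = -14 - 7 = -21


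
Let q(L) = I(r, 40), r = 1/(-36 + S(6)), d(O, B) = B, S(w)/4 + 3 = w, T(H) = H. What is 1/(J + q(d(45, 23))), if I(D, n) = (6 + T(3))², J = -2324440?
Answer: -1/2324359 ≈ -4.3023e-7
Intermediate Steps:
S(w) = -12 + 4*w
r = -1/24 (r = 1/(-36 + (-12 + 4*6)) = 1/(-36 + (-12 + 24)) = 1/(-36 + 12) = 1/(-24) = -1/24 ≈ -0.041667)
I(D, n) = 81 (I(D, n) = (6 + 3)² = 9² = 81)
q(L) = 81
1/(J + q(d(45, 23))) = 1/(-2324440 + 81) = 1/(-2324359) = -1/2324359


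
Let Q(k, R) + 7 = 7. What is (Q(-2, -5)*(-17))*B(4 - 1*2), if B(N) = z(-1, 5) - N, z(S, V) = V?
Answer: 0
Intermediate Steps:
Q(k, R) = 0 (Q(k, R) = -7 + 7 = 0)
B(N) = 5 - N
(Q(-2, -5)*(-17))*B(4 - 1*2) = (0*(-17))*(5 - (4 - 1*2)) = 0*(5 - (4 - 2)) = 0*(5 - 1*2) = 0*(5 - 2) = 0*3 = 0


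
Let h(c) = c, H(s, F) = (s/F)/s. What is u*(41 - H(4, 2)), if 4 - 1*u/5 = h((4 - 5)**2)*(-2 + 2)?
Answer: 810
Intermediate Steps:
H(s, F) = 1/F
u = 20 (u = 20 - 5*(4 - 5)**2*(-2 + 2) = 20 - 5*(-1)**2*0 = 20 - 5*0 = 20 + 0 = 20)
u*(41 - H(4, 2)) = 20*(41 - 1/2) = 20*(81/2) = 810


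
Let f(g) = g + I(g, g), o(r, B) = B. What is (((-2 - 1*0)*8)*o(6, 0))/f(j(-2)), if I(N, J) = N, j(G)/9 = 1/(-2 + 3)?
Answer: 0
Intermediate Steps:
j(G) = 9 (j(G) = 9/(-2 + 3) = 9/1 = 9*1 = 9)
f(g) = 2*g (f(g) = g + g = 2*g)
(((-2 - 1*0)*8)*o(6, 0))/f(j(-2)) = (((-2 - 1*0)*8)*0)/((2*9)) = (((-2 + 0)*8)*0)/18 = (-2*8*0)*(1/18) = -16*0*(1/18) = 0*(1/18) = 0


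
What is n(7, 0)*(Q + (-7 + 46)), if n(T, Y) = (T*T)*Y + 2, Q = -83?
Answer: -88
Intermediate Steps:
n(T, Y) = 2 + Y*T² (n(T, Y) = T²*Y + 2 = Y*T² + 2 = 2 + Y*T²)
n(7, 0)*(Q + (-7 + 46)) = (2 + 0*7²)*(-83 + (-7 + 46)) = (2 + 0*49)*(-83 + 39) = (2 + 0)*(-44) = 2*(-44) = -88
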